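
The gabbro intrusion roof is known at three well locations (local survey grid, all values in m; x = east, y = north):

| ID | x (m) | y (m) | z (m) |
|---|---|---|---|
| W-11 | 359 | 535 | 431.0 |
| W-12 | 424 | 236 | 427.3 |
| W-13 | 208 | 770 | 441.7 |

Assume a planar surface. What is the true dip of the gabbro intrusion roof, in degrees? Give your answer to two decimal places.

Two edge vectors: W-11→W-12 = (65, -299, -3.7), W-11→W-13 = (-151, 235, 10.7).
Normal n = (W-11→W-12) × (W-11→W-13) = (-2329.8, -136.8, -29874).
So ∂z/∂x = −n_x/n_z = −0.07799 and ∂z/∂y = −n_y/n_z = −0.00458.
Gradient magnitude |∇z| = √(a² + b²) = √(0.00608 + 0.00002) = 0.07812.
True dip = arctan(0.07812) = 4.47°, dipping toward E (azimuth ≈ 087°).

4.47°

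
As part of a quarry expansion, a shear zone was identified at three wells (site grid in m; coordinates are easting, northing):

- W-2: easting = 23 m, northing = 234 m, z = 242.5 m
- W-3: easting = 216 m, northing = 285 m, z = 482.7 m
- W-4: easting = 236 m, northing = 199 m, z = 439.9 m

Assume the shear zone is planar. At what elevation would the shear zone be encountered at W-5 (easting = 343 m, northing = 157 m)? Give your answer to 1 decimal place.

521.0 m

Let the plane be z = a·easting + b·northing + c.
W-3−W-2: 193a + 51b = 240.2;  W-4−W-2: 213a − 35b = 197.4.
Solving gives a = 1.04861, b = 0.74154.
Then c = 242.5 − a·23 − b·234 = 44.86.
At (343, 157): z = 359.7 + 116.4 + 44.86 = 521.0 m.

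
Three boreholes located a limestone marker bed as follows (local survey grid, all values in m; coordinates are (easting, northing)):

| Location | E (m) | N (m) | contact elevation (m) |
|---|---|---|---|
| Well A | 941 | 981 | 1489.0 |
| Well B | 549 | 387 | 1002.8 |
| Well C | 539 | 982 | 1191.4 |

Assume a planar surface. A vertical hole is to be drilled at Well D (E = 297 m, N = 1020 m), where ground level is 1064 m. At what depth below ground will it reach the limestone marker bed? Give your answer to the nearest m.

39 m

Let the plane be z = a·E + b·N + c.
Well B−Well A: −392a − 594b = −486.2;  Well C−Well A: −402a + 1b = −297.6.
Solving gives a = 0.74112, b = 0.32943.
Then c = 1489 − a·941 − b·981 = 468.44.
At (297, 1020): z_contact = 220.1 + 336.0 + 468.44 = 1024.6 m.
Depth below ground = 1064 − 1024.6 = 39 m.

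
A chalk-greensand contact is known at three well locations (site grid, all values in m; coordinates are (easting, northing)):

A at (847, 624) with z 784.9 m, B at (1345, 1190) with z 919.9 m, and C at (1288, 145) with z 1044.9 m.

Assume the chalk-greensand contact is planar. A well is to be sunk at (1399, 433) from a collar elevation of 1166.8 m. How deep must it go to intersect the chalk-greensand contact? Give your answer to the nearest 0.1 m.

115.0 m

Two edge vectors: A→B = (498, 566, 135), A→C = (441, -479, 260).
Normal n = (A→B) × (A→C) = (211825, -69945, -488148).
So ∂z/∂E = −n_x/n_z = 0.433936 and ∂z/∂N = −n_y/n_z = −0.143286.
Intercept c from A: 784.9 − 367.54 + 89.41 = 506.77.
At (1399, 433): z_contact = 607.08 − 62.04 + 506.77 = 1051.80 m.
Depth below ground = 1166.8 − 1051.80 = 115.0 m.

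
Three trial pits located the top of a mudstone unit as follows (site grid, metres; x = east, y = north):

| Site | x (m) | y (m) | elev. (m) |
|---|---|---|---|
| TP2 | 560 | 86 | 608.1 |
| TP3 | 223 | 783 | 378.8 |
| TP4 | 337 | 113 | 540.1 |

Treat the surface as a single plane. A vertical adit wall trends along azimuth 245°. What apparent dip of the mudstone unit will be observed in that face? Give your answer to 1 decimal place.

Let the plane be z = a·x + b·y + c.
TP3−TP2: −337a + 697b = −229.3;  TP4−TP2: −223a + 27b = −68.
Solving gives a = 0.28159, b = −0.19283.
Unit vector along 245° is (sin 245°, cos 245°) = (-0.9063, -0.4226).
Slope in that direction = a·(-0.9063) + b·(-0.4226) = −0.17371.
Apparent dip = arctan|0.17371| = 9.9° (true dip is 18.8°, so apparent ≤ true as expected).

9.9°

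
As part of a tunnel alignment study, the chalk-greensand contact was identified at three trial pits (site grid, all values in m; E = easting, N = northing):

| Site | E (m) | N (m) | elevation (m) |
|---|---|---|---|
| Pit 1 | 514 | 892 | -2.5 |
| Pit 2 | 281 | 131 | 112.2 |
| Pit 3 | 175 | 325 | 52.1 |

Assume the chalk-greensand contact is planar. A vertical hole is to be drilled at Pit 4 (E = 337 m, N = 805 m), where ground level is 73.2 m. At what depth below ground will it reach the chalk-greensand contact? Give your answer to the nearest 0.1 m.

90.6 m

Let the plane be z = a·E + b·N + c.
Pit 2−Pit 1: −233a − 761b = 114.7;  Pit 3−Pit 1: −339a − 567b = 54.6.
Solving gives a = 0.18658, b = −0.20785.
Then c = -2.5 − a·514 − b·892 = 87.00.
At (337, 805): z_contact = 62.88 − 167.32 + 87.00 = -17.44 m.
Depth below ground = 73.2 − (-17.44) = 90.6 m.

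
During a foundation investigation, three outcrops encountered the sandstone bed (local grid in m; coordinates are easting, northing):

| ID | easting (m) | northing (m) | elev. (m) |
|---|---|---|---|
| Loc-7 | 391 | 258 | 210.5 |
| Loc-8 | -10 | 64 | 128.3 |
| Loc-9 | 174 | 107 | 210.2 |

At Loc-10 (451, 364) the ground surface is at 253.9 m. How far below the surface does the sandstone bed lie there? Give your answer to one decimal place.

105.0 m

Two edge vectors: Loc-7→Loc-8 = (-401, -194, -82.2), Loc-7→Loc-9 = (-217, -151, -0.3).
Normal n = (Loc-7→Loc-8) × (Loc-7→Loc-9) = (-12354, 17717.1, 18453).
So ∂z/∂easting = −n_x/n_z = 0.66948 and ∂z/∂northing = −n_y/n_z = −0.96012.
Intercept c from Loc-7: 210.5 − 261.77 + 247.71 = 196.44.
At (451, 364): z_contact = 301.94 − 349.48 + 196.44 = 148.90 m.
Depth below ground = 253.9 − 148.90 = 105.0 m.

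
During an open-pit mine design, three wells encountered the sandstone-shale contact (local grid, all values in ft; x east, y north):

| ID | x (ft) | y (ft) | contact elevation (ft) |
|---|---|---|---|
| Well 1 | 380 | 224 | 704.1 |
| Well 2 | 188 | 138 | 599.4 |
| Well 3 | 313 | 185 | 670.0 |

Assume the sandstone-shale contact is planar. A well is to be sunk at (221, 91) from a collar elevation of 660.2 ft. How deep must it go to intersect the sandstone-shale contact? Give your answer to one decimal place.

26.1 ft

Two edge vectors: Well 1→Well 2 = (-192, -86, -104.7), Well 1→Well 3 = (-67, -39, -34.1).
Normal n = (Well 1→Well 2) × (Well 1→Well 3) = (-1150.7, 467.7, 1726).
So ∂z/∂x = −n_x/n_z = 0.66669 and ∂z/∂y = −n_y/n_z = −0.27097.
Intercept c from Well 1: 704.1 − 253.34 + 60.70 = 511.46.
At (221, 91): z_contact = 147.34 − 24.66 + 511.46 = 634.14 ft.
Depth below ground = 660.2 − 634.14 = 26.1 ft.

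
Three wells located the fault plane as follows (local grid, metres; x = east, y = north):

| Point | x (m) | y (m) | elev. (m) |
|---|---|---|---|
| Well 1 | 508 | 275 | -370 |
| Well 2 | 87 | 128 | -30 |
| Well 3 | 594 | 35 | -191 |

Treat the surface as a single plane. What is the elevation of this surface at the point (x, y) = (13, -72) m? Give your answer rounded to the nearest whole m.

Let the plane be z = a·x + b·y + c.
Well 2−Well 1: −421a − 147b = 340;  Well 3−Well 1: 86a − 240b = 179.
Solving gives a = −0.48633, b = −0.92010.
Then c = -370 − a·508 − b·275 = 130.08.
At (13, -72): z = −6.3 + 66.2 + 130.08 = 190.0 m.

190 m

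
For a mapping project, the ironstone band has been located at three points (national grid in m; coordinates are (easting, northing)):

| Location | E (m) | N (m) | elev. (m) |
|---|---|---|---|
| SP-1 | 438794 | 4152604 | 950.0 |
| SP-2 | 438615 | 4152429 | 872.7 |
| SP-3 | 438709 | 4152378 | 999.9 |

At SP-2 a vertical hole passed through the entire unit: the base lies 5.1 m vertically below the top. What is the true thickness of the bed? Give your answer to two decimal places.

3.28 m

Two edge vectors: SP-1→SP-2 = (-179, -175, -77.3), SP-1→SP-3 = (-85, -226, 49.9).
Normal n = (SP-1→SP-2) × (SP-1→SP-3) = (-26202.3, 15502.6, 25579).
So ∂z/∂E = −n_x/n_z = 1.02437 and ∂z/∂N = −n_y/n_z = −0.60607.
|∇z| = √(a²+b²) = 1.19023, so dip δ = arctan(1.19023) = 49.96°.
True thickness = vertical thickness × cos δ = 5.1 × cos 49.96° = 3.28 m.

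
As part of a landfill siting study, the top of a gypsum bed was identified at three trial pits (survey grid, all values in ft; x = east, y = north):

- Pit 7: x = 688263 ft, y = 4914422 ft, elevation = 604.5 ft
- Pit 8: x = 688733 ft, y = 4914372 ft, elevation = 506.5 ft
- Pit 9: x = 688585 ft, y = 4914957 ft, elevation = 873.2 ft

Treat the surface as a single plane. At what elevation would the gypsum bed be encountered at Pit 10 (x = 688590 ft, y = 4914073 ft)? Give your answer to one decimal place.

Let the plane be z = a·x + b·y + c.
Pit 8−Pit 7: 470a − 50b = −98;  Pit 9−Pit 7: 322a + 535b = 268.7.
Solving gives a = −0.145748458, b = 0.589964493.
Then c = 604.5 − a·688263 − b·4914422 = −2798416.71.
At (688590, 4914073): z = −100360.9 + 2899128.6 − 2798416.71 = 350.9 ft.

350.9 ft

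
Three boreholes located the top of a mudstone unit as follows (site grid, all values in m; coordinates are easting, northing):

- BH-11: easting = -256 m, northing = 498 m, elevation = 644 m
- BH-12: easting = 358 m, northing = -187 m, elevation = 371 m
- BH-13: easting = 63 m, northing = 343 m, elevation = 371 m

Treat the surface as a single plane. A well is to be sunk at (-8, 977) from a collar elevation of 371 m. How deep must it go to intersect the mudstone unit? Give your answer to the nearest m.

Let the plane be z = a·easting + b·northing + c.
BH-12−BH-11: 614a − 685b = −273;  BH-13−BH-11: 319a − 155b = −273.
Solving gives a = −1.17305, b = −0.65292.
Then c = 644 − a·-256 − b·498 = 668.86.
At (-8, 977): z_contact = 9.4 − 637.9 + 668.86 = 40.3 m.
Depth below ground = 371 − 40.3 = 331 m.

331 m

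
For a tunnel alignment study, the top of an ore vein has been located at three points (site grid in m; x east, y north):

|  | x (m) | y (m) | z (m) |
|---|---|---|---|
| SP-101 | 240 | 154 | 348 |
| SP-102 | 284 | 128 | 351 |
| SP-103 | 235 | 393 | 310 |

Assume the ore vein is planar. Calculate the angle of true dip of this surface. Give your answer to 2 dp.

Let the plane be z = a·x + b·y + c.
SP-102−SP-101: 44a − 26b = 3;  SP-103−SP-101: −5a + 239b = −38.
Solving gives a = −0.02609, b = −0.15954.
Gradient magnitude |∇z| = √(a² + b²) = √(0.00068 + 0.02545) = 0.16166.
True dip = arctan(0.16166) = 9.18°, dipping toward N (azimuth ≈ 009°).

9.18°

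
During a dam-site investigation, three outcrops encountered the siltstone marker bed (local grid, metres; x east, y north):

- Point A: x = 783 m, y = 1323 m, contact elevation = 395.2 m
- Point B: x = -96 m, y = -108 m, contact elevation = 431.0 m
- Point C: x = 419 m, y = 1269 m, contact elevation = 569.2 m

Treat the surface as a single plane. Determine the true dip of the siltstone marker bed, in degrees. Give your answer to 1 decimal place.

31.0°

Let the plane be z = a·x + b·y + c.
Point B−Point A: −879a − 1431b = 35.8;  Point C−Point A: −364a − 54b = 174.
Solving gives a = −0.52187, b = 0.29554.
Gradient magnitude |∇z| = √(a² + b²) = √(0.27234 + 0.08734) = 0.59974.
True dip = arctan(0.59974) = 31.0°, dipping toward ESE (azimuth ≈ 120°).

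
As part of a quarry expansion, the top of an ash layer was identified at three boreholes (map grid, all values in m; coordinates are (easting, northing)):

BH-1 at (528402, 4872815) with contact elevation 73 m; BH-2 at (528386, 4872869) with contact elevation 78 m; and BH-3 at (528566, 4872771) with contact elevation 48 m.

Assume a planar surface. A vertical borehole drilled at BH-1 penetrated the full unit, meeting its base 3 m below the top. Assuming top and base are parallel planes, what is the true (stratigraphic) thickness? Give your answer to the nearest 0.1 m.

3.0 m

Let the plane be z = a·E + b·N + c.
BH-2−BH-1: −16a + 54b = 5;  BH-3−BH-1: 164a − 44b = −25.
Solving gives a = −0.13862, b = 0.05152.
|∇z| = √(a²+b²) = 0.14788, so dip δ = arctan(0.14788) = 8.41°.
True thickness = vertical thickness × cos δ = 3 × cos 8.41° = 3.0 m.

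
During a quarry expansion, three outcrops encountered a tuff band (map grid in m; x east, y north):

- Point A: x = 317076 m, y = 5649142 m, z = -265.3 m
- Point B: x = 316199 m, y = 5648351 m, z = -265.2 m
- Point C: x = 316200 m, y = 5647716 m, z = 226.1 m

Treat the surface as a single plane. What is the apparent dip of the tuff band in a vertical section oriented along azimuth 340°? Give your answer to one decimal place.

44.0°

Let the plane be z = a·x + b·y + c.
Point B−Point A: −877a − 791b = 0.1;  Point C−Point A: −876a − 1426b = 491.4.
Solving gives a = 0.69673, b = −0.77260.
Unit vector along 340° is (sin 340°, cos 340°) = (-0.3420, 0.9397).
Slope in that direction = a·(-0.3420) + b·(0.9397) = −0.96430.
Apparent dip = arctan|0.96430| = 44.0° (true dip is 46.1°, so apparent ≤ true as expected).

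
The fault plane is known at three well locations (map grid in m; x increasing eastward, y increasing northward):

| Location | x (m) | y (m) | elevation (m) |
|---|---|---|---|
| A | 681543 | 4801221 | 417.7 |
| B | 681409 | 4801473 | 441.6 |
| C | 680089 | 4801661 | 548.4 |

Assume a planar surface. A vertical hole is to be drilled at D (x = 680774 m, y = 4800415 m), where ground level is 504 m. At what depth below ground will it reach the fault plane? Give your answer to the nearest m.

75 m

Two edge vectors: A→B = (-134, 252, 23.9), A→C = (-1454, 440, 130.7).
Normal n = (A→B) × (A→C) = (22420.4, -17236.8, 307448).
So ∂z/∂x = −n_x/n_z = −0.07292420 and ∂z/∂y = −n_y/n_z = 0.05606411.
Intercept c from A: 417.7 + 49700.98 − 269176.21 = −219057.53.
At (680774, 4800415): z_contact = −49644.9 + 269131.0 − 219057.53 = 428.6 m.
Depth below ground = 504 − 428.6 = 75 m.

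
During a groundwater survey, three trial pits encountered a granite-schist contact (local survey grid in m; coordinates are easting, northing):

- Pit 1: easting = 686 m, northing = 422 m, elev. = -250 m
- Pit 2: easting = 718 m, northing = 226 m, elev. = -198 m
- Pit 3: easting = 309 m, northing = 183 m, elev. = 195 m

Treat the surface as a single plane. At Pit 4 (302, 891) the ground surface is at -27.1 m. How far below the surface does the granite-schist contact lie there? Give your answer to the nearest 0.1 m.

Two edge vectors: Pit 1→Pit 2 = (32, -196, 52), Pit 1→Pit 3 = (-377, -239, 445).
Normal n = (Pit 1→Pit 2) × (Pit 1→Pit 3) = (-74792, -33844, -81540).
So ∂z/∂easting = −n_x/n_z = −0.91724 and ∂z/∂northing = −n_y/n_z = −0.41506.
Intercept c from Pit 1: -250 + 629.23 + 175.16 = 554.38.
At (302, 891): z_contact = −277.01 − 369.82 + 554.38 = -92.44 m.
Depth below ground = -27.1 − (-92.44) = 65.3 m.

65.3 m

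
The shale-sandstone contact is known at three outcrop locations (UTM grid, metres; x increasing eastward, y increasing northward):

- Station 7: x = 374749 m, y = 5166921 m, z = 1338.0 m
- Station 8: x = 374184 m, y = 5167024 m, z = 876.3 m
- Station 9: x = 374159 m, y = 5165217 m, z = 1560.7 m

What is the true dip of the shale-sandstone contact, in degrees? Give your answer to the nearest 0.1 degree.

Let the plane be z = a·x + b·y + c.
Station 8−Station 7: −565a + 103b = −461.7;  Station 9−Station 7: −590a − 1704b = 222.7.
Solving gives a = 0.74624, b = −0.38907.
Gradient magnitude |∇z| = √(a² + b²) = √(0.55687 + 0.15138) = 0.84158.
True dip = arctan(0.84158) = 40.1°, dipping toward WNW (azimuth ≈ 298°).

40.1°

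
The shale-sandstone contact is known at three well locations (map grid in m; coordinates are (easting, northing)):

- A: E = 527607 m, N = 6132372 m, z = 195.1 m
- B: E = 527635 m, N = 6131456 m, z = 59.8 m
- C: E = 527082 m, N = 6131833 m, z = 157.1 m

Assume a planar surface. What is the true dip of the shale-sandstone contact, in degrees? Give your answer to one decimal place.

9.3°

Two edge vectors: A→B = (28, -916, -135.3), A→C = (-525, -539, -38).
Normal n = (A→B) × (A→C) = (-38118.7, 72096.5, -495992).
So ∂z/∂E = −n_x/n_z = −0.07685 and ∂z/∂N = −n_y/n_z = 0.14536.
Gradient magnitude |∇z| = √(a² + b²) = √(0.00591 + 0.02113) = 0.16442.
True dip = arctan(0.16442) = 9.3°, dipping toward SSE (azimuth ≈ 152°).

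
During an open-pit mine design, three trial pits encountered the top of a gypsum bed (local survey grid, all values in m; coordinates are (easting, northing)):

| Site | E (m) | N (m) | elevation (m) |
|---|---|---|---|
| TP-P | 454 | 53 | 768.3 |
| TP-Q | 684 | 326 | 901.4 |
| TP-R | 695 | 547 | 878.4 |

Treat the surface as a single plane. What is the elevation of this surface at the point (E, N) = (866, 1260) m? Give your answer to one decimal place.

905.3 m

Let the plane be z = a·E + b·N + c.
TP-Q−TP-P: 230a + 273b = 133.1;  TP-R−TP-P: 241a + 494b = 110.1.
Solving gives a = 0.746317, b = −0.141219.
Then c = 768.3 − a·454 − b·53 = 436.96.
At (866, 1260): z = 646.3 − 177.9 + 436.96 = 905.3 m.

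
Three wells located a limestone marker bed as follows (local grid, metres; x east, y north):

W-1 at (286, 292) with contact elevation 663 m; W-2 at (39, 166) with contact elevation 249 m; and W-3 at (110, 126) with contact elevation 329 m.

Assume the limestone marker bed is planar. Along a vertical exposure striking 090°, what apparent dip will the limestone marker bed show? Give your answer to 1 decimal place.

Let the plane be z = a·x + b·y + c.
W-2−W-1: −247a − 126b = −414;  W-3−W-1: −176a − 166b = −334.
Solving gives a = 1.41506, b = 0.51174.
Unit vector along 090° is (sin 90°, cos 90°) = (1.0000, 0.0000).
Slope in that direction = a·(1.0000) + b·(0.0000) = 1.41506.
Apparent dip = arctan|1.41506| = 54.8° (true dip is 56.4°, so apparent ≤ true as expected).

54.8°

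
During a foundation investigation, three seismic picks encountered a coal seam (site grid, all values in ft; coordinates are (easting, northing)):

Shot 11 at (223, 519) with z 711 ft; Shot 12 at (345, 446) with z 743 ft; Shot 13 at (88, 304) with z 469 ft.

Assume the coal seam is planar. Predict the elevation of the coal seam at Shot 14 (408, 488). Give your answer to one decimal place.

815.2 ft

Let the plane be z = a·E + b·N + c.
Shot 12−Shot 11: 122a − 73b = 32;  Shot 13−Shot 11: −135a − 215b = −242.
Solving gives a = 0.68023, b = 0.69846.
Then c = 711 − a·223 − b·519 = 196.81.
At (408, 488): z = 277.5 + 340.8 + 196.81 = 815.2 ft.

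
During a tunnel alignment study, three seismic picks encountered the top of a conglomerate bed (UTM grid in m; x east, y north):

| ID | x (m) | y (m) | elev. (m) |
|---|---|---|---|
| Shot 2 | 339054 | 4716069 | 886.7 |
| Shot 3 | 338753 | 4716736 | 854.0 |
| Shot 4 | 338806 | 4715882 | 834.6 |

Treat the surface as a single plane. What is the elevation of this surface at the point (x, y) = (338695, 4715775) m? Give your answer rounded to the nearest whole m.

810 m

Let the plane be z = a·x + b·y + c.
Shot 3−Shot 2: −301a + 667b = −32.7;  Shot 4−Shot 2: −248a − 187b = −52.1.
Solving gives a = 0.18432588, b = 0.03415606.
Then c = 886.7 − a·339054 − b·4716069 = −222692.04.
At (338695, 4715775): z = 62430.3 + 161072.3 − 222692.04 = 810.5 m.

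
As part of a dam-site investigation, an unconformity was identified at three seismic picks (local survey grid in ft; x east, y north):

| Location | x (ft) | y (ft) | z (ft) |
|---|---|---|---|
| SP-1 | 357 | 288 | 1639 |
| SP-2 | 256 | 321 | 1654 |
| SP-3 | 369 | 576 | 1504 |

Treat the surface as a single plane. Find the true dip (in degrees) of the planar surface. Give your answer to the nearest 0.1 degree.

28.6°

Two edge vectors: SP-1→SP-2 = (-101, 33, 15), SP-1→SP-3 = (12, 288, -135).
Normal n = (SP-1→SP-2) × (SP-1→SP-3) = (-8775, -13455, -29484).
So ∂z/∂x = −n_x/n_z = −0.29762 and ∂z/∂y = −n_y/n_z = −0.45635.
Gradient magnitude |∇z| = √(a² + b²) = √(0.08858 + 0.20825) = 0.54482.
True dip = arctan(0.54482) = 28.6°, dipping toward NNE (azimuth ≈ 033°).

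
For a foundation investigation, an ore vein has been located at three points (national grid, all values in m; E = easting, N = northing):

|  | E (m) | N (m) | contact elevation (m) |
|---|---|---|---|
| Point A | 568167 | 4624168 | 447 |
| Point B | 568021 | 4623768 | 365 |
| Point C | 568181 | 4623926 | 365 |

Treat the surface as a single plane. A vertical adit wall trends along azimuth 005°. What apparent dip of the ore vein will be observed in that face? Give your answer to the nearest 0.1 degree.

16.3°

Two edge vectors: Point A→Point B = (-146, -400, -82), Point A→Point C = (14, -242, -82).
Normal n = (Point A→Point B) × (Point A→Point C) = (12956, -13120, 40932).
So ∂z/∂E = −n_x/n_z = −0.31652 and ∂z/∂N = −n_y/n_z = 0.32053.
Unit vector along 005° is (sin 5°, cos 5°) = (0.0872, 0.9962).
Slope in that direction = a·(0.0872) + b·(0.9962) = 0.29172.
Apparent dip = arctan|0.29172| = 16.3° (true dip is 24.3°, so apparent ≤ true as expected).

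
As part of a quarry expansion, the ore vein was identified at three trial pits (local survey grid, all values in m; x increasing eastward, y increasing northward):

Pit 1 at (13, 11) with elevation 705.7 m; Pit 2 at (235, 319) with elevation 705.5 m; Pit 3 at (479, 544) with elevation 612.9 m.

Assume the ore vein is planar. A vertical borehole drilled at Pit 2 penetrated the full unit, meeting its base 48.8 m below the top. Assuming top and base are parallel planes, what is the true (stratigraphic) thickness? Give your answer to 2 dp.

Two edge vectors: Pit 1→Pit 2 = (222, 308, -0.2), Pit 1→Pit 3 = (466, 533, -92.8).
Normal n = (Pit 1→Pit 2) × (Pit 1→Pit 3) = (-28475.8, 20508.4, -25202).
So ∂z/∂x = −n_x/n_z = −1.12990 and ∂z/∂y = −n_y/n_z = 0.81376.
|∇z| = √(a²+b²) = 1.39244, so dip δ = arctan(1.39244) = 54.32°.
True thickness = vertical thickness × cos δ = 48.8 × cos 54.32° = 28.47 m.

28.47 m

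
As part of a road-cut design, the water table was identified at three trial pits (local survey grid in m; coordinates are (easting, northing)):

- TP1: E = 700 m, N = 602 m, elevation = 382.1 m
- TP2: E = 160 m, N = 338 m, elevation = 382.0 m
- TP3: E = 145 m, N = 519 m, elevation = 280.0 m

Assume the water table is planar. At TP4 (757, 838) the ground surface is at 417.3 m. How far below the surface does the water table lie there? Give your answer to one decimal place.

Two edge vectors: TP1→TP2 = (-540, -264, -0.1), TP1→TP3 = (-555, -83, -102.1).
Normal n = (TP1→TP2) × (TP1→TP3) = (26946.1, -55078.5, -101700).
So ∂z/∂E = −n_x/n_z = 0.26496 and ∂z/∂N = −n_y/n_z = −0.54158.
Intercept c from TP1: 382.1 − 185.47 + 326.03 = 522.66.
At (757, 838): z_contact = 200.57 − 453.84 + 522.66 = 269.39 m.
Depth below ground = 417.3 − 269.39 = 147.9 m.

147.9 m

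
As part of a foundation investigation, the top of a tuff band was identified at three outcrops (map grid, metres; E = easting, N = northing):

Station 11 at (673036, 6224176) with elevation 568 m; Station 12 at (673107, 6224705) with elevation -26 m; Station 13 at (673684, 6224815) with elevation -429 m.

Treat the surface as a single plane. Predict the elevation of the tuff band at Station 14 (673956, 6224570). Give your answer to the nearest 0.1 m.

-305.5 m

Two edge vectors: Station 11→Station 12 = (71, 529, -594), Station 11→Station 13 = (648, 639, -997).
Normal n = (Station 11→Station 12) × (Station 11→Station 13) = (-147847, -314125, -297423).
So ∂z/∂E = −n_x/n_z = −0.497093365 and ∂z/∂N = −n_y/n_z = −1.056155711.
Intercept c from Station 11: 568 + 334561.73 + 6573699.03 = 6908828.76.
At (673956, 6224570): z = −335019.1 − 6574115.2 + 6908828.76 = -305.5 m.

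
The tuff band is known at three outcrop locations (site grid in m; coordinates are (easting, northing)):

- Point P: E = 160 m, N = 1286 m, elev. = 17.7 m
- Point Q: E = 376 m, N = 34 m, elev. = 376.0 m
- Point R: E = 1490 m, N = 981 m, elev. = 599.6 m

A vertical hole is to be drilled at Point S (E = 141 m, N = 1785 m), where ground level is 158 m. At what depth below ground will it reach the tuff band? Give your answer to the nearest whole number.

Two edge vectors: Point P→Point Q = (216, -1252, 358.3), Point P→Point R = (1330, -305, 581.9).
Normal n = (Point P→Point Q) × (Point P→Point R) = (-619257.3, 350848.6, 1599280).
So ∂z/∂E = −n_x/n_z = 0.38721 and ∂z/∂N = −n_y/n_z = −0.21938.
Intercept c from Point P: 17.7 − 61.95 + 282.12 = 237.87.
At (141, 1785): z_contact = 54.6 − 391.6 + 237.87 = -99.1 m.
Depth below ground = 158 − (-99.1) = 257 m.

257 m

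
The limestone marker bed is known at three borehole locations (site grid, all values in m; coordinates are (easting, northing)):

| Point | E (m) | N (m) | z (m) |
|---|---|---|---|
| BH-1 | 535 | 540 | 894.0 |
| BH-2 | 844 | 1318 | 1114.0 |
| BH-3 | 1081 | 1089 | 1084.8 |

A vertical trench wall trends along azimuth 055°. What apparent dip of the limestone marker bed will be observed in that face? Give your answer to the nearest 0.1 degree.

12.8°

Two edge vectors: BH-1→BH-2 = (309, 778, 220), BH-1→BH-3 = (546, 549, 190.8).
Normal n = (BH-1→BH-2) × (BH-1→BH-3) = (27662.4, 61162.8, -255147).
So ∂z/∂E = −n_x/n_z = 0.10842 and ∂z/∂N = −n_y/n_z = 0.23972.
Unit vector along 055° is (sin 55°, cos 55°) = (0.8192, 0.5736).
Slope in that direction = a·(0.8192) + b·(0.5736) = 0.22631.
Apparent dip = arctan|0.22631| = 12.8° (true dip is 14.7°, so apparent ≤ true as expected).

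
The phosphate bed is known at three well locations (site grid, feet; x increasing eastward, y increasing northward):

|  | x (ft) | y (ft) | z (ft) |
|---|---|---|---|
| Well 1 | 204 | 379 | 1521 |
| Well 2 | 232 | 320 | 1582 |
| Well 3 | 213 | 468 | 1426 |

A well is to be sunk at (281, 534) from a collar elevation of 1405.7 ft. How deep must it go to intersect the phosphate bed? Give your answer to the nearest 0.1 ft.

53.7 ft

Let the plane be z = a·x + b·y + c.
Well 2−Well 1: 28a − 59b = 61;  Well 3−Well 1: 9a + 89b = −95.
Solving gives a = −0.05822, b = −1.06153.
Then c = 1521 − a·204 − b·379 = 1935.20.
At (281, 534): z_contact = −16.36 − 566.86 + 1935.20 = 1351.98 ft.
Depth below ground = 1405.7 − 1351.98 = 53.7 ft.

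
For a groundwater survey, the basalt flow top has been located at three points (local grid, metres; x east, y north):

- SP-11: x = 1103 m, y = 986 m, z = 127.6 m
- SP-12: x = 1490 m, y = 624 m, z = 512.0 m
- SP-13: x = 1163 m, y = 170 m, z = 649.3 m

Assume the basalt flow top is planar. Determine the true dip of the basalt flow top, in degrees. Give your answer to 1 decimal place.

36.6°

Let the plane be z = a·x + b·y + c.
SP-12−SP-11: 387a − 362b = 384.4;  SP-13−SP-11: 60a − 816b = 521.7.
Solving gives a = 0.42444, b = −0.60813.
Gradient magnitude |∇z| = √(a² + b²) = √(0.18015 + 0.36982) = 0.74160.
True dip = arctan(0.74160) = 36.6°, dipping toward NW (azimuth ≈ 325°).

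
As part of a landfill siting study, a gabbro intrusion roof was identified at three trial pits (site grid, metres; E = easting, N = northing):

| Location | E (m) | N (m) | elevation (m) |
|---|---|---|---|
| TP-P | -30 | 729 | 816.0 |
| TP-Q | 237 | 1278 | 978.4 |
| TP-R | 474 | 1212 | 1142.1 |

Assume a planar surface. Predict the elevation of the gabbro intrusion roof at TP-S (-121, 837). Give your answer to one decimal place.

750.2 m

Two edge vectors: TP-P→TP-Q = (267, 549, 162.4), TP-P→TP-R = (504, 483, 326.1).
Normal n = (TP-P→TP-Q) × (TP-P→TP-R) = (100589.7, -5219.1, -147735).
So ∂z/∂E = −n_x/n_z = 0.680879 and ∂z/∂N = −n_y/n_z = −0.035327.
Intercept c from TP-P: 816 + 20.43 + 25.75 = 862.18.
At (-121, 837): z = −82.4 − 29.6 + 862.18 = 750.2 m.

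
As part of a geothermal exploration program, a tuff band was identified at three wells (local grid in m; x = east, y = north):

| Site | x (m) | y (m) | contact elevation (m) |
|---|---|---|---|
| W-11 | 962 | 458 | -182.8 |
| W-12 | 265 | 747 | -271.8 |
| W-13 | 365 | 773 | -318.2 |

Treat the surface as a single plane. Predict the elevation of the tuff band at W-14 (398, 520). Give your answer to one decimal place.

Two edge vectors: W-11→W-12 = (-697, 289, -89), W-11→W-13 = (-597, 315, -135.4).
Normal n = (W-11→W-12) × (W-11→W-13) = (-11095.6, -41240.8, -47022).
So ∂z/∂x = −n_x/n_z = −0.23597 and ∂z/∂y = −n_y/n_z = −0.87705.
Intercept c from W-11: -182.8 + 227.00 + 401.69 = 445.89.
At (398, 520): z = −93.9 − 456.1 + 445.89 = -104.1 m.

-104.1 m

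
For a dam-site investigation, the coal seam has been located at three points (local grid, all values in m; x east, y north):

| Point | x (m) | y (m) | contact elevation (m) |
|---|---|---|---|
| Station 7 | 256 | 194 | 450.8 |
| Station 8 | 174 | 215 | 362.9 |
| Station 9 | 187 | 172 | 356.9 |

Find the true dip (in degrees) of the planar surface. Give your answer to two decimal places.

52.46°

Let the plane be z = a·x + b·y + c.
Station 8−Station 7: −82a + 21b = −87.9;  Station 9−Station 7: −69a − 22b = −93.9.
Solving gives a = 1.20065, b = 0.50252.
Gradient magnitude |∇z| = √(a² + b²) = √(1.44155 + 0.25253) = 1.30157.
True dip = arctan(1.30157) = 52.46°, dipping toward WSW (azimuth ≈ 247°).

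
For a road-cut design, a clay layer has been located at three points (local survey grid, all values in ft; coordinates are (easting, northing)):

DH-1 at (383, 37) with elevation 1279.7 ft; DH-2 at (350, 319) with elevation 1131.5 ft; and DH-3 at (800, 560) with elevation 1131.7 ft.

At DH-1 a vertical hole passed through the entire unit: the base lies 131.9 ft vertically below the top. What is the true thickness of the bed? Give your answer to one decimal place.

115.0 ft

Two edge vectors: DH-1→DH-2 = (-33, 282, -148.2), DH-1→DH-3 = (417, 523, -148).
Normal n = (DH-1→DH-2) × (DH-1→DH-3) = (35772.6, -66683.4, -134853).
So ∂z/∂E = −n_x/n_z = 0.26527 and ∂z/∂N = −n_y/n_z = −0.49449.
|∇z| = √(a²+b²) = 0.56115, so dip δ = arctan(0.56115) = 29.30°.
True thickness = vertical thickness × cos δ = 131.9 × cos 29.30° = 115.0 ft.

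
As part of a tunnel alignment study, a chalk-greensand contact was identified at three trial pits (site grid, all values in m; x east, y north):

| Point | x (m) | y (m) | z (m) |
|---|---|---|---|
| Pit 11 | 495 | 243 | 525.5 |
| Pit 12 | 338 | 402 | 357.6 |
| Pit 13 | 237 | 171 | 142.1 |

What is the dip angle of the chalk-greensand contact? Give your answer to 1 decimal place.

55.1°

Let the plane be z = a·x + b·y + c.
Pit 12−Pit 11: −157a + 159b = −167.9;  Pit 13−Pit 11: −258a − 72b = −383.4.
Solving gives a = 1.39604, b = 0.32251.
Gradient magnitude |∇z| = √(a² + b²) = √(1.94894 + 0.10401) = 1.43281.
True dip = arctan(1.43281) = 55.1°, dipping toward WSW (azimuth ≈ 257°).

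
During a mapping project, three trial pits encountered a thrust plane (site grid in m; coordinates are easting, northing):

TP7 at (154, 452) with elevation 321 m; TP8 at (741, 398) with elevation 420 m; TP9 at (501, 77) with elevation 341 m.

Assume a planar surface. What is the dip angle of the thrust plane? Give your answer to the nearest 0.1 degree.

Two edge vectors: TP7→TP8 = (587, -54, 99), TP7→TP9 = (347, -375, 20).
Normal n = (TP7→TP8) × (TP7→TP9) = (36045, 22613, -201387).
So ∂z/∂easting = −n_x/n_z = 0.17898 and ∂z/∂northing = −n_y/n_z = 0.11229.
Gradient magnitude |∇z| = √(a² + b²) = √(0.03204 + 0.01261) = 0.21129.
True dip = arctan(0.21129) = 11.9°, dipping toward WSW (azimuth ≈ 238°).

11.9°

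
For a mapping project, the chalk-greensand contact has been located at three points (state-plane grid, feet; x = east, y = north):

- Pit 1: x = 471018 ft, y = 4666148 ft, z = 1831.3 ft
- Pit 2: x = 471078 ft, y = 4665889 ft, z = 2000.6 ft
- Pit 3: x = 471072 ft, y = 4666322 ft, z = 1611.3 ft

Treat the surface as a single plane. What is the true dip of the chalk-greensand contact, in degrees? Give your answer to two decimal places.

55.43°

Let the plane be z = a·x + b·y + c.
Pit 2−Pit 1: 60a − 259b = 169.3;  Pit 3−Pit 1: 54a + 174b = −220.
Solving gives a = −1.12674, b = −0.91469.
Gradient magnitude |∇z| = √(a² + b²) = √(1.26955 + 0.83666) = 1.45128.
True dip = arctan(1.45128) = 55.43°, dipping toward NE (azimuth ≈ 051°).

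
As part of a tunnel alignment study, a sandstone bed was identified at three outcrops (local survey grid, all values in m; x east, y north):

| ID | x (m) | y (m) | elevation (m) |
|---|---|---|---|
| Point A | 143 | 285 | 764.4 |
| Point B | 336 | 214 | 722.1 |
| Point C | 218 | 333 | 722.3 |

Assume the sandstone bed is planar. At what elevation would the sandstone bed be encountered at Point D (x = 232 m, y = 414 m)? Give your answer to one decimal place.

Let the plane be z = a·x + b·y + c.
Point B−Point A: 193a − 71b = −42.3;  Point C−Point A: 75a + 48b = −42.1.
Solving gives a = −0.34406, b = −0.33949.
Then c = 764.4 − a·143 − b·285 = 910.35.
At (232, 414): z = −79.8 − 140.5 + 910.35 = 690.0 m.

690.0 m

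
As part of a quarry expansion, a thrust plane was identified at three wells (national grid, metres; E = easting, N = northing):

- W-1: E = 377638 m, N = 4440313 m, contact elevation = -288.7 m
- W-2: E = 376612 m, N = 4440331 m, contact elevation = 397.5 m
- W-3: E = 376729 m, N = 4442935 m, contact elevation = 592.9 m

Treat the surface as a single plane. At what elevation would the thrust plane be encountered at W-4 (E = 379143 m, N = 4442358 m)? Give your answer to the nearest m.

Two edge vectors: W-1→W-2 = (-1026, 18, 686.2), W-1→W-3 = (-909, 2622, 881.6).
Normal n = (W-1→W-2) × (W-1→W-3) = (-1783347.6, 280765.8, -2673810).
So ∂z/∂E = −n_x/n_z = −0.66696871 and ∂z/∂N = −n_y/n_z = 0.10500589.
Intercept c from W-1: -288.7 + 251872.73 − 466259.02 = −214674.99.
At (379143, 4442358): z = −252876.5 + 466473.8 − 214674.99 = -1077.8 m.

-1078 m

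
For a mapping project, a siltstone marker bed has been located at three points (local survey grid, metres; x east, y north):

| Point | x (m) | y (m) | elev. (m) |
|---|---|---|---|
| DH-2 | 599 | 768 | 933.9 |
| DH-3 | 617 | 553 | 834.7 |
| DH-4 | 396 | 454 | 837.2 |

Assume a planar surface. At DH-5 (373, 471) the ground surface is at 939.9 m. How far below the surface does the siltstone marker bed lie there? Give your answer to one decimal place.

Two edge vectors: DH-2→DH-3 = (18, -215, -99.2), DH-2→DH-4 = (-203, -314, -96.7).
Normal n = (DH-2→DH-3) × (DH-2→DH-4) = (-10358.3, 21878.2, -49297).
So ∂z/∂x = −n_x/n_z = −0.21012 and ∂z/∂y = −n_y/n_z = 0.44380.
Intercept c from DH-2: 933.9 + 125.86 − 340.84 = 718.92.
At (373, 471): z_contact = −78.37 + 209.03 + 718.92 = 849.58 m.
Depth below ground = 939.9 − 849.58 = 90.3 m.

90.3 m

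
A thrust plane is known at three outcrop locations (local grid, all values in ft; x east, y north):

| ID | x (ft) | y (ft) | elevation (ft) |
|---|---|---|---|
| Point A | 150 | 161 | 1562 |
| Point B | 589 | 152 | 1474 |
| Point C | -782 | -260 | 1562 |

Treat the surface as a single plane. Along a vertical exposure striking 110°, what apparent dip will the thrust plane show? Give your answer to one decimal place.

18.0°

Let the plane be z = a·x + b·y + c.
Point B−Point A: 439a − 9b = −88;  Point C−Point A: −932a − 421b = 0.
Solving gives a = −0.19175, b = 0.42450.
Unit vector along 110° is (sin 110°, cos 110°) = (0.9397, -0.3420).
Slope in that direction = a·(0.9397) + b·(-0.3420) = −0.32538.
Apparent dip = arctan|0.32538| = 18.0° (true dip is 25.0°, so apparent ≤ true as expected).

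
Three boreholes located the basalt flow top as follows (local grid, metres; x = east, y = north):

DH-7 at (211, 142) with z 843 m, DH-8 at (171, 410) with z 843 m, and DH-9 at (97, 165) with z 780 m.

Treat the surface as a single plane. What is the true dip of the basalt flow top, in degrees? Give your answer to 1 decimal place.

29.9°

Two edge vectors: DH-7→DH-8 = (-40, 268, 0), DH-7→DH-9 = (-114, 23, -63).
Normal n = (DH-7→DH-8) × (DH-7→DH-9) = (-16884, -2520, 29632).
So ∂z/∂x = −n_x/n_z = 0.56979 and ∂z/∂y = −n_y/n_z = 0.08504.
Gradient magnitude |∇z| = √(a² + b²) = √(0.32466 + 0.00723) = 0.57610.
True dip = arctan(0.57610) = 29.9°, dipping toward W (azimuth ≈ 262°).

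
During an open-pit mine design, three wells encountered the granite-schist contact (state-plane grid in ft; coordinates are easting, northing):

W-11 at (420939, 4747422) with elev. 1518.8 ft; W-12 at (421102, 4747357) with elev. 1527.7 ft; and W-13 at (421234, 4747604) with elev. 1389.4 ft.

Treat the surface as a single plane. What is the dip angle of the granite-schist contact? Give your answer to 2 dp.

26.80°

Let the plane be z = a·easting + b·northing + c.
W-12−W-11: 163a − 65b = 8.9;  W-13−W-11: 295a + 182b = −129.4.
Solving gives a = −0.13905, b = −0.48561.
Gradient magnitude |∇z| = √(a² + b²) = √(0.01933 + 0.23582) = 0.50513.
True dip = arctan(0.50513) = 26.80°, dipping toward NNE (azimuth ≈ 016°).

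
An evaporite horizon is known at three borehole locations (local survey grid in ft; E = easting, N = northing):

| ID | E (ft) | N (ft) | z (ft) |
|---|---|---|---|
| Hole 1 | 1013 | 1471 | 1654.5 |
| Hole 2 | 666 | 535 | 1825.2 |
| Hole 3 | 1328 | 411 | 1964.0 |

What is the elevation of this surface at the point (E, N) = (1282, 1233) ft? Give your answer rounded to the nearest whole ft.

Let the plane be z = a·E + b·N + c.
Hole 2−Hole 1: −347a − 936b = 170.7;  Hole 3−Hole 1: 315a − 1060b = 309.5.
Solving gives a = 0.16411, b = −0.24321.
Then c = 1654.5 − a·1013 − b·1471 = 1846.02.
At (1282, 1233): z = 210.4 − 299.9 + 1846.02 = 1756.5 ft.

1757 ft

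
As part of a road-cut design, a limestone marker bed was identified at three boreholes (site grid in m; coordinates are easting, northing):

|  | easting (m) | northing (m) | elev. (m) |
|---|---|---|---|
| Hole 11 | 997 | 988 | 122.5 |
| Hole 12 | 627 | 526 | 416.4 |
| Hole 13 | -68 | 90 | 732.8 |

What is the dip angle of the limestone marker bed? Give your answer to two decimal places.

Two edge vectors: Hole 11→Hole 12 = (-370, -462, 293.9), Hole 11→Hole 13 = (-1065, -898, 610.3).
Normal n = (Hole 11→Hole 12) × (Hole 11→Hole 13) = (-18036.4, -87192.5, -159770).
So ∂z/∂easting = −n_x/n_z = −0.11289 and ∂z/∂northing = −n_y/n_z = −0.54574.
Gradient magnitude |∇z| = √(a² + b²) = √(0.01274 + 0.29783) = 0.55729.
True dip = arctan(0.55729) = 29.13°, dipping toward NNE (azimuth ≈ 012°).

29.13°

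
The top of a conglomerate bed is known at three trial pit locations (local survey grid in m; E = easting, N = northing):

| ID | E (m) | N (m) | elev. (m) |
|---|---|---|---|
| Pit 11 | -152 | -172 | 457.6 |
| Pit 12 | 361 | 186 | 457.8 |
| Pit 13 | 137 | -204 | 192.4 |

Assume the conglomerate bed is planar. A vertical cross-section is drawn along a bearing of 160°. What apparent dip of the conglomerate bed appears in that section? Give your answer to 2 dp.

53.22°

Two edge vectors: Pit 11→Pit 12 = (513, 358, 0.2), Pit 11→Pit 13 = (289, -32, -265.2).
Normal n = (Pit 11→Pit 12) × (Pit 11→Pit 13) = (-94935.2, 136105.4, -119878).
So ∂z/∂E = −n_x/n_z = −0.79193 and ∂z/∂N = −n_y/n_z = 1.13537.
Unit vector along 160° is (sin 160°, cos 160°) = (0.3420, -0.9397).
Slope in that direction = a·(0.3420) + b·(-0.9397) = −1.33775.
Apparent dip = arctan|1.33775| = 53.22° (true dip is 54.2°, so apparent ≤ true as expected).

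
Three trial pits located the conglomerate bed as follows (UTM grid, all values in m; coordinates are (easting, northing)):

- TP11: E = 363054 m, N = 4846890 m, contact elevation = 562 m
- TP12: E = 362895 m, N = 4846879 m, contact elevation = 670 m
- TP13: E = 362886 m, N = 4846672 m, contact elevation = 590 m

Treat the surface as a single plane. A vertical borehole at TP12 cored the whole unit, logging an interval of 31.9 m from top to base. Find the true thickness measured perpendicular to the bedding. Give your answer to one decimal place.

Two edge vectors: TP11→TP12 = (-159, -11, 108), TP11→TP13 = (-168, -218, 28).
Normal n = (TP11→TP12) × (TP11→TP13) = (23236, -13692, 32814).
So ∂z/∂E = −n_x/n_z = −0.70811 and ∂z/∂N = −n_y/n_z = 0.41726.
|∇z| = √(a²+b²) = 0.82191, so dip δ = arctan(0.82191) = 39.42°.
True thickness = vertical thickness × cos δ = 31.9 × cos 39.42° = 24.6 m.

24.6 m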